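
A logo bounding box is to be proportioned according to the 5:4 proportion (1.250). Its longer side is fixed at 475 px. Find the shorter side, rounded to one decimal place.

5:4 = 1.25000.
Shorter side = 475 ÷ 1.25000 ≈ 380.000 → 380.0 px.

380.0 px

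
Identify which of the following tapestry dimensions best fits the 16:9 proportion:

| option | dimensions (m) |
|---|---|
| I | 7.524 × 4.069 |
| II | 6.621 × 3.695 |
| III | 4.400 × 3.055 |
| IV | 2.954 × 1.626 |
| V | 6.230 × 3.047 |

Ratios (long/short): I ≈ 1.849; II ≈ 1.792; III ≈ 1.440; IV ≈ 1.817; V ≈ 2.045.
16:9 ≈ 1.778; option II is nearest (Δ 0.014).

II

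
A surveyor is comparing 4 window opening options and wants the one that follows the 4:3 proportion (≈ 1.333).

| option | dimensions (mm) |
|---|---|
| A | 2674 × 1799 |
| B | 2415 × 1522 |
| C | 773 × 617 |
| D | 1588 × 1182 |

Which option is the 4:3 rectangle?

Target 4:3 ≈ 1.333.
A: 1.486 (Δ0.153)  B: 1.587 (Δ0.254)  C: 1.253 (Δ0.080)  D: 1.343 (Δ0.010)

D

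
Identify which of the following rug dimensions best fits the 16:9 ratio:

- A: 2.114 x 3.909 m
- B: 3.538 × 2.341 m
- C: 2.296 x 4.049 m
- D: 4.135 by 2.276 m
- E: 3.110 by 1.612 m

C

Target 16:9 ≈ 1.778.
A: 1.849 (Δ0.071)  B: 1.511 (Δ0.267)  C: 1.764 (Δ0.014)  D: 1.817 (Δ0.039)  E: 1.929 (Δ0.151)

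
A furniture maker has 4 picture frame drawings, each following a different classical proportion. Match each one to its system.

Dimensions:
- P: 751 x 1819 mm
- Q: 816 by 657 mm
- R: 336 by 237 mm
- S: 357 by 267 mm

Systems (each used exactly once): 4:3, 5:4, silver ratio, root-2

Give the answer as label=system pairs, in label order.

P = 1819/751 ≈ 2.422 → silver ratio (2.414)
Q = 816/657 ≈ 1.242 → 5:4 (1.250)
R = 336/237 ≈ 1.418 → root-2 (1.414)
S = 357/267 ≈ 1.337 → 4:3 (1.333)

P=silver ratio, Q=5:4, R=root-2, S=4:3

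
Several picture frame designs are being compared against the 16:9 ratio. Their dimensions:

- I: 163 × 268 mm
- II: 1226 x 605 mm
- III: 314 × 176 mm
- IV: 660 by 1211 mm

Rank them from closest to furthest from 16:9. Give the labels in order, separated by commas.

III, IV, I, II

I: 268/163 ≈ 1.644 → |1.644 − 1.778| = 0.134
II: 1226/605 ≈ 2.026 → |2.026 − 1.778| = 0.248
III: 314/176 ≈ 1.784 → |1.784 − 1.778| = 0.006
IV: 1211/660 ≈ 1.835 → |1.835 − 1.778| = 0.057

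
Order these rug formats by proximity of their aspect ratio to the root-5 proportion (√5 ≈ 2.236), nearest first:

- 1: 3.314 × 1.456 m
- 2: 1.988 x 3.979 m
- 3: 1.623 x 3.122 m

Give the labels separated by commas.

1: 3.314/1.456 ≈ 2.276 → |2.276 − 2.236| = 0.040
2: 3.979/1.988 ≈ 2.002 → |2.002 − 2.236| = 0.234
3: 3.122/1.623 ≈ 1.924 → |1.924 − 2.236| = 0.312

1, 2, 3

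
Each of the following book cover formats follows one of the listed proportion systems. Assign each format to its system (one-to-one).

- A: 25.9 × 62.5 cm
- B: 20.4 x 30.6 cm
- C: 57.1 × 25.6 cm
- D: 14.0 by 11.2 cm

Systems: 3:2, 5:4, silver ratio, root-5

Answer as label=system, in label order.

A = 62.5/25.9 ≈ 2.413 → silver ratio (2.414)
B = 30.6/20.4 ≈ 1.500 → 3:2 (1.500)
C = 57.1/25.6 ≈ 2.230 → root-5 (2.236)
D = 14.0/11.2 ≈ 1.250 → 5:4 (1.250)

A=silver ratio, B=3:2, C=root-5, D=5:4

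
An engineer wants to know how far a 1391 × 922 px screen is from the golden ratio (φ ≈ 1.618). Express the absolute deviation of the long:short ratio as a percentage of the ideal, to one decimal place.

Ratio = 1391 / 922 ≈ 1.5087.
Ideal golden ratio ≈ 1.6180. |1.5087 − 1.6180| / 1.6180 ≈ 6.76% → 6.8%.

6.8%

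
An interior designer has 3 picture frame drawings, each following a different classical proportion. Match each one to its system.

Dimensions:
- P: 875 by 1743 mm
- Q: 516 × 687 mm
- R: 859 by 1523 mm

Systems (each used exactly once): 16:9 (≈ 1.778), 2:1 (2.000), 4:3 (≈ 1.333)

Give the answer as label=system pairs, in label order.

P = 1743/875 ≈ 1.992 → 2:1 (2.000)
Q = 687/516 ≈ 1.331 → 4:3 (1.333)
R = 1523/859 ≈ 1.773 → 16:9 (1.778)

P=2:1, Q=4:3, R=16:9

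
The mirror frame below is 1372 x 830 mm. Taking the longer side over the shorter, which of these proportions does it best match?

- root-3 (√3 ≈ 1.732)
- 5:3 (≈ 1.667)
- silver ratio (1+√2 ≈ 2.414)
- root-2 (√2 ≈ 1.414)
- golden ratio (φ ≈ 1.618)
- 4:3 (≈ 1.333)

1372/830 ≈ 1.653. Nearest candidates are 5:3 (1.667, off by 0.014) and golden ratio (1.618, off by 0.035).

5:3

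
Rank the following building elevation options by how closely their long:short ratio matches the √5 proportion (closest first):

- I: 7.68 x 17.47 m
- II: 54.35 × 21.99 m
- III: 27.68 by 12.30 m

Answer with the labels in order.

Ratios: I = 17.47 / 7.68 ≈ 2.275; II = 54.35 / 21.99 ≈ 2.472; III = 27.68 / 12.30 ≈ 2.250.
|Δ from 2.236|: I 0.039; II 0.236; III 0.014.

III, I, II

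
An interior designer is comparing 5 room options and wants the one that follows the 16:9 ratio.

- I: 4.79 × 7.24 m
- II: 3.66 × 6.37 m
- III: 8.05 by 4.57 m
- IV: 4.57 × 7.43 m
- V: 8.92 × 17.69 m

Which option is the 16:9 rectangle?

Ratios (long/short): I ≈ 1.511; II ≈ 1.740; III ≈ 1.761; IV ≈ 1.626; V ≈ 1.983.
16:9 ≈ 1.778; option III is nearest (Δ 0.017).

III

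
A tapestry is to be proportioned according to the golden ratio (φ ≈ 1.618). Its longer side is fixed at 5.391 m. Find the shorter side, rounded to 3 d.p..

3.332 m

golden ratio ≈ 1.61803.
Shorter side = 5.391 ÷ 1.61803 ≈ 3.33183 → 3.332 m.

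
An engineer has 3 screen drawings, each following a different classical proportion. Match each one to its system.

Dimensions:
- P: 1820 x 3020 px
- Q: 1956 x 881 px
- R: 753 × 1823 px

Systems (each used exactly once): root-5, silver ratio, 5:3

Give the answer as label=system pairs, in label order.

Ratios: P ≈ 1.659; Q ≈ 2.220; R ≈ 2.421.
Targets: root-5 ≈ 2.236; silver ratio ≈ 2.414; 5:3 ≈ 1.667.

P=5:3, Q=root-5, R=silver ratio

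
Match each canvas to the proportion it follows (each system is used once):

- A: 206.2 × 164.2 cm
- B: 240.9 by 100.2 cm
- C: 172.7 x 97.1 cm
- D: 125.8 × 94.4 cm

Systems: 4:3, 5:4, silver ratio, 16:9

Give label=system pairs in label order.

A=5:4, B=silver ratio, C=16:9, D=4:3

Ratios: A ≈ 1.256; B ≈ 2.404; C ≈ 1.779; D ≈ 1.333.
Targets: 4:3 ≈ 1.333; 5:4 ≈ 1.250; silver ratio ≈ 2.414; 16:9 ≈ 1.778.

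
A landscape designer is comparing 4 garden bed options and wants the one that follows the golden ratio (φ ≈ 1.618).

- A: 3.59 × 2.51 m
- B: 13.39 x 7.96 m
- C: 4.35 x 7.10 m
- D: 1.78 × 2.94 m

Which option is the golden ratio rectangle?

C

Ratios (long/short): A ≈ 1.430; B ≈ 1.682; C ≈ 1.632; D ≈ 1.652.
golden ratio ≈ 1.618; option C is nearest (Δ 0.014).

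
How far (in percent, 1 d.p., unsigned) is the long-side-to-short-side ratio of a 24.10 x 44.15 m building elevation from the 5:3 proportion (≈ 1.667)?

Ratio = 44.15 / 24.10 ≈ 1.8320.
Ideal 5:3 ≈ 1.6667. |1.8320 − 1.6667| / 1.6667 ≈ 9.92% → 9.9%.

9.9%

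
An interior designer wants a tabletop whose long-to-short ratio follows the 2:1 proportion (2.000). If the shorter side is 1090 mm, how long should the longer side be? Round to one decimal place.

2:1 = 2.00000.
Longer side = 1090 × 2.00000 ≈ 2180.000 → 2180.0 mm.

2180.0 mm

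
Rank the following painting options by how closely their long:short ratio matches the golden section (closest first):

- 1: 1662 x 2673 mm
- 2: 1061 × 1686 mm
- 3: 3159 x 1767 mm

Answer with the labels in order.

1, 2, 3

1: 2673/1662 ≈ 1.608 → |1.608 − 1.618| = 0.010
2: 1686/1061 ≈ 1.589 → |1.589 − 1.618| = 0.029
3: 3159/1767 ≈ 1.788 → |1.788 − 1.618| = 0.170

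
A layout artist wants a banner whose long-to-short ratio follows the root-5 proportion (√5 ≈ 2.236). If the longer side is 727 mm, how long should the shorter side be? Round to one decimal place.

325.1 mm

root-5 ≈ 2.23607.
Shorter side = 727 ÷ 2.23607 ≈ 325.124 → 325.1 mm.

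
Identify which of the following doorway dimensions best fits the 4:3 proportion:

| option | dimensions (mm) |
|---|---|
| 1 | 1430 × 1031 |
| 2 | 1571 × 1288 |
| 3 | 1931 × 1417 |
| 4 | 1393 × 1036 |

Target 4:3 ≈ 1.333.
1: 1.387 (Δ0.054)  2: 1.220 (Δ0.113)  3: 1.363 (Δ0.030)  4: 1.345 (Δ0.012)

4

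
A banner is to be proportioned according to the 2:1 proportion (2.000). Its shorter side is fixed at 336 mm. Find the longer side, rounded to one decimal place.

672.0 mm

2:1 = 2.00000.
Longer side = 336 × 2.00000 ≈ 672.000 → 672.0 mm.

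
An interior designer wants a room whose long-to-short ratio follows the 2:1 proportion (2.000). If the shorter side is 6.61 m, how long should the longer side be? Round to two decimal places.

13.22 m

2:1 = 2.00000.
Longer side = 6.61 × 2.00000 ≈ 13.2200 → 13.22 m.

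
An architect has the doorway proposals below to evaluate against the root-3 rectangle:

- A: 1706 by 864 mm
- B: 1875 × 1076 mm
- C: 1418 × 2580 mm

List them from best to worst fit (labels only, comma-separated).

A: 1706/864 ≈ 1.975 → |1.975 − 1.732| = 0.243
B: 1875/1076 ≈ 1.743 → |1.743 − 1.732| = 0.011
C: 2580/1418 ≈ 1.819 → |1.819 − 1.732| = 0.087

B, C, A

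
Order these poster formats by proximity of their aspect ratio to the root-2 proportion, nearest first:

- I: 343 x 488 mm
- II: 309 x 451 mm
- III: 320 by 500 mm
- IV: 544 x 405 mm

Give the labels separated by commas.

I: 488/343 ≈ 1.423 → |1.423 − 1.414| = 0.009
II: 451/309 ≈ 1.460 → |1.460 − 1.414| = 0.046
III: 500/320 ≈ 1.562 → |1.562 − 1.414| = 0.148
IV: 544/405 ≈ 1.343 → |1.343 − 1.414| = 0.071

I, II, IV, III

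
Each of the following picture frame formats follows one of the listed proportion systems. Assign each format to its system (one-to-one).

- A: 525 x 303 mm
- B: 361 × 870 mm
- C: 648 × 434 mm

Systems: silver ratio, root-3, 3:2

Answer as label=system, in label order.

Ratios: A ≈ 1.733; B ≈ 2.410; C ≈ 1.493.
Targets: silver ratio ≈ 2.414; root-3 ≈ 1.732; 3:2 ≈ 1.500.

A=root-3, B=silver ratio, C=3:2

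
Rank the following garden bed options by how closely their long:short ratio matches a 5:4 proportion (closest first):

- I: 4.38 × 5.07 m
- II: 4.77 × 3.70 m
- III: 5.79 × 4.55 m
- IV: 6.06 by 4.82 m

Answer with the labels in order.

I: 5.07/4.38 ≈ 1.158 → |1.158 − 1.250| = 0.092
II: 4.77/3.70 ≈ 1.289 → |1.289 − 1.250| = 0.039
III: 5.79/4.55 ≈ 1.273 → |1.273 − 1.250| = 0.023
IV: 6.06/4.82 ≈ 1.257 → |1.257 − 1.250| = 0.007

IV, III, II, I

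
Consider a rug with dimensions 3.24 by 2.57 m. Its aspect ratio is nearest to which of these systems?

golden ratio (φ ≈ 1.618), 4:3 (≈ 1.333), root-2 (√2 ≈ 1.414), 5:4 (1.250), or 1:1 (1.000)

5:4

3.24/2.57 ≈ 1.261. Nearest candidates are 5:4 (1.250, off by 0.011) and 4:3 (1.333, off by 0.072).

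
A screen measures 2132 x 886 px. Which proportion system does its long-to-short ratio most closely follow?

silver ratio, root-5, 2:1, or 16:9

Ratio = 2132 / 886 ≈ 2.406.
Distances: silver ratio 2.414 (Δ 0.008); root-5 2.236 (Δ 0.170); 2:1 2.000 (Δ 0.406); 16:9 1.778 (Δ 0.628).

silver ratio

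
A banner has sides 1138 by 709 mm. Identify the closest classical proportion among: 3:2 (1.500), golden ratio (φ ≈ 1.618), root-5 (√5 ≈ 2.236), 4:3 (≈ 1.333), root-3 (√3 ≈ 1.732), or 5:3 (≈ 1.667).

1138/709 ≈ 1.605. Nearest candidates are golden ratio (1.618, off by 0.013) and 5:3 (1.667, off by 0.062).

golden ratio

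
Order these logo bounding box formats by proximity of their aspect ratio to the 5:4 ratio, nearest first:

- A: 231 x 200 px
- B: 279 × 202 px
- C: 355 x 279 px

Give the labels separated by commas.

Ratios: A = 231 / 200 ≈ 1.155; B = 279 / 202 ≈ 1.381; C = 355 / 279 ≈ 1.272.
|Δ from 1.250|: A 0.095; B 0.131; C 0.022.

C, A, B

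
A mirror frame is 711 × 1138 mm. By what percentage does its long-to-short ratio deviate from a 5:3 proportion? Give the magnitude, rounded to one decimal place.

Ratio = 1138 / 711 ≈ 1.6006.
Ideal 5:3 ≈ 1.6667. |1.6006 − 1.6667| / 1.6667 ≈ 3.97% → 4.0%.

4.0%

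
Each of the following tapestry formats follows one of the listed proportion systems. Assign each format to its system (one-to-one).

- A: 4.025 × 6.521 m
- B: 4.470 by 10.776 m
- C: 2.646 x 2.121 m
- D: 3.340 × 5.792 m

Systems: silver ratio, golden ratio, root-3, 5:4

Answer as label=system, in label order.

A = 6.521/4.025 ≈ 1.620 → golden ratio (1.618)
B = 10.776/4.470 ≈ 2.411 → silver ratio (2.414)
C = 2.646/2.121 ≈ 1.248 → 5:4 (1.250)
D = 5.792/3.340 ≈ 1.734 → root-3 (1.732)

A=golden ratio, B=silver ratio, C=5:4, D=root-3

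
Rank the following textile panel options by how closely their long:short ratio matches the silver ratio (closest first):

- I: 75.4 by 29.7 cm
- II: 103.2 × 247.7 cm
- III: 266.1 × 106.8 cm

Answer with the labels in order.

II, III, I

I: 75.4/29.7 ≈ 2.539 → |2.539 − 2.414| = 0.125
II: 247.7/103.2 ≈ 2.400 → |2.400 − 2.414| = 0.014
III: 266.1/106.8 ≈ 2.492 → |2.492 − 2.414| = 0.078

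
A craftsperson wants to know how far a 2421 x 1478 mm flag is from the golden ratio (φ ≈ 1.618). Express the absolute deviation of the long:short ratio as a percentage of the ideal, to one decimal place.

1.2%

Ratio = 2421 / 1478 ≈ 1.6380.
Ideal golden ratio ≈ 1.6180. |1.6380 − 1.6180| / 1.6180 ≈ 1.24% → 1.2%.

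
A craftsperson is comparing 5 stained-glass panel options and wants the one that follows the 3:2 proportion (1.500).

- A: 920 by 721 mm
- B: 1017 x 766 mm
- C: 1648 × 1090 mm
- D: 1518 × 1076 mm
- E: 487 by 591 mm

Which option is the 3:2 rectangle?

C

Target 3:2 ≈ 1.500.
A: 1.276 (Δ0.224)  B: 1.328 (Δ0.172)  C: 1.512 (Δ0.012)  D: 1.411 (Δ0.089)  E: 1.214 (Δ0.286)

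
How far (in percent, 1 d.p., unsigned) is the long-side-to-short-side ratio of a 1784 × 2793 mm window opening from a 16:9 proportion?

11.9%

Ratio = 2793 / 1784 ≈ 1.5656.
Ideal 16:9 ≈ 1.7778. |1.5656 − 1.7778| / 1.7778 ≈ 11.94% → 11.9%.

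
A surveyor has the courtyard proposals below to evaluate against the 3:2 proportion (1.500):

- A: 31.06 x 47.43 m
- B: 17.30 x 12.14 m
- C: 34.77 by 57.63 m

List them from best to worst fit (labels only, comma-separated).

A: 47.43/31.06 ≈ 1.527 → |1.527 − 1.500| = 0.027
B: 17.30/12.14 ≈ 1.425 → |1.425 − 1.500| = 0.075
C: 57.63/34.77 ≈ 1.657 → |1.657 − 1.500| = 0.157

A, B, C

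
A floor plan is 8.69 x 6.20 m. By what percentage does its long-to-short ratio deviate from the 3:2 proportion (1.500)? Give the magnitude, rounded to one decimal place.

6.6%

Ratio = 8.69 / 6.20 ≈ 1.4016.
Ideal 3:2 = 1.5000. |1.4016 − 1.5000| / 1.5000 ≈ 6.56% → 6.6%.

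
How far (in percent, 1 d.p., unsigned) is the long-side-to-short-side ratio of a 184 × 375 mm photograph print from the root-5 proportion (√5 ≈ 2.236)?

Ratio = 375 / 184 ≈ 2.0380.
Ideal root-5 ≈ 2.2361. |2.0380 − 2.2361| / 2.2361 ≈ 8.86% → 8.9%.

8.9%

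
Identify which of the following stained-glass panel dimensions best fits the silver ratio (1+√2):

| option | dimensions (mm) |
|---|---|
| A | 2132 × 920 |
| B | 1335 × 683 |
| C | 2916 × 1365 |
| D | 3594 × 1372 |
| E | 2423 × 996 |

E

Ratios (long/short): A ≈ 2.317; B ≈ 1.955; C ≈ 2.136; D ≈ 2.620; E ≈ 2.433.
silver ratio ≈ 2.414; option E is nearest (Δ 0.019).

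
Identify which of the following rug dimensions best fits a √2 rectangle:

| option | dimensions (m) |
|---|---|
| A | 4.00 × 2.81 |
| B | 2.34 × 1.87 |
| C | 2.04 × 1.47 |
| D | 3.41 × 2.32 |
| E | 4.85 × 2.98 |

Target root-2 ≈ 1.414.
A: 1.423 (Δ0.009)  B: 1.251 (Δ0.163)  C: 1.388 (Δ0.026)  D: 1.470 (Δ0.056)  E: 1.628 (Δ0.214)

A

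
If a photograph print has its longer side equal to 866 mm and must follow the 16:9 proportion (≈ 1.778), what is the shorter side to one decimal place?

16:9 ≈ 1.77778.
Shorter side = 866 ÷ 1.77778 ≈ 487.124 → 487.1 mm.

487.1 mm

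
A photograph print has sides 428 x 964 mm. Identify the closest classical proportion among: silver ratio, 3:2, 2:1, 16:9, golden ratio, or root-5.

root-5

964/428 ≈ 2.252. Nearest candidates are root-5 (2.236, off by 0.016) and silver ratio (2.414, off by 0.162).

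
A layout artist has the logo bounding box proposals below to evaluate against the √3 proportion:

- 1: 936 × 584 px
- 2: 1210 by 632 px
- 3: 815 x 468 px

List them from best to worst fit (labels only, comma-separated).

1: 936/584 ≈ 1.603 → |1.603 − 1.732| = 0.129
2: 1210/632 ≈ 1.915 → |1.915 − 1.732| = 0.183
3: 815/468 ≈ 1.741 → |1.741 − 1.732| = 0.009

3, 1, 2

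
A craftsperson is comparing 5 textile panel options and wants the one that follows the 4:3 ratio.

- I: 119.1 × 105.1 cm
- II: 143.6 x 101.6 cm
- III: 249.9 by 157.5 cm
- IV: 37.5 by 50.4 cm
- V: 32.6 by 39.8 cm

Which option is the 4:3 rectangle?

Ratios (long/short): I ≈ 1.133; II ≈ 1.413; III ≈ 1.587; IV ≈ 1.344; V ≈ 1.221.
4:3 ≈ 1.333; option IV is nearest (Δ 0.011).

IV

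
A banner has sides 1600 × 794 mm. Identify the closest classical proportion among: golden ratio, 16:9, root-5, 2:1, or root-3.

1600/794 ≈ 2.015. Nearest candidates are 2:1 (2.000, off by 0.015) and root-5 (2.236, off by 0.221).

2:1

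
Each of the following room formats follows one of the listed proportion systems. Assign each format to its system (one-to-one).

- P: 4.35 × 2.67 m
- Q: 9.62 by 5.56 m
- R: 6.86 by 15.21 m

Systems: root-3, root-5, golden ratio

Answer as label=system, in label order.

P = 4.35/2.67 ≈ 1.629 → golden ratio (1.618)
Q = 9.62/5.56 ≈ 1.730 → root-3 (1.732)
R = 15.21/6.86 ≈ 2.217 → root-5 (2.236)

P=golden ratio, Q=root-3, R=root-5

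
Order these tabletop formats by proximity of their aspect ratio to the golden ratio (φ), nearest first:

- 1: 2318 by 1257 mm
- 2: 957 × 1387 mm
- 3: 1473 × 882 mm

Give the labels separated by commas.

Ratios: 1 = 2318 / 1257 ≈ 1.844; 2 = 1387 / 957 ≈ 1.449; 3 = 1473 / 882 ≈ 1.670.
|Δ from 1.618|: 1 0.226; 2 0.169; 3 0.052.

3, 2, 1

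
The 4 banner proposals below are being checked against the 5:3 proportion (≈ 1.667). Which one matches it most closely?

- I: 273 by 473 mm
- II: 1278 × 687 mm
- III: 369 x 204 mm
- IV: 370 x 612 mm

IV

Target 5:3 ≈ 1.667.
I: 1.733 (Δ0.066)  II: 1.860 (Δ0.193)  III: 1.809 (Δ0.142)  IV: 1.654 (Δ0.013)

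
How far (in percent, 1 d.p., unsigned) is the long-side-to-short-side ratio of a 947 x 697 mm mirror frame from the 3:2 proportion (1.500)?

9.4%

Ratio = 947 / 697 ≈ 1.3587.
Ideal 3:2 = 1.5000. |1.3587 − 1.5000| / 1.5000 ≈ 9.42% → 9.4%.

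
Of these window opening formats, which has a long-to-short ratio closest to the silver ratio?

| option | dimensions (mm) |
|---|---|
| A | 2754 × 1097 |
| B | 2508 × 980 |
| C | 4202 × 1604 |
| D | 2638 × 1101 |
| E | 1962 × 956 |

D

Ratios (long/short): A ≈ 2.510; B ≈ 2.559; C ≈ 2.620; D ≈ 2.396; E ≈ 2.052.
silver ratio ≈ 2.414; option D is nearest (Δ 0.018).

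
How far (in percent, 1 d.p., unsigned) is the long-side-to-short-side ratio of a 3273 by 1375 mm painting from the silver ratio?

Ratio = 3273 / 1375 ≈ 2.3804.
Ideal silver ratio ≈ 2.4142. |2.3804 − 2.4142| / 2.4142 ≈ 1.40% → 1.4%.

1.4%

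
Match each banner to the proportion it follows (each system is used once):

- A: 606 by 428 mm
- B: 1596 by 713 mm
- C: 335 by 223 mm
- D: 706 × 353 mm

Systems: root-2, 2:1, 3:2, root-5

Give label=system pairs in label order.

A=root-2, B=root-5, C=3:2, D=2:1

A = 606/428 ≈ 1.416 → root-2 (1.414)
B = 1596/713 ≈ 2.238 → root-5 (2.236)
C = 335/223 ≈ 1.502 → 3:2 (1.500)
D = 706/353 ≈ 2.000 → 2:1 (2.000)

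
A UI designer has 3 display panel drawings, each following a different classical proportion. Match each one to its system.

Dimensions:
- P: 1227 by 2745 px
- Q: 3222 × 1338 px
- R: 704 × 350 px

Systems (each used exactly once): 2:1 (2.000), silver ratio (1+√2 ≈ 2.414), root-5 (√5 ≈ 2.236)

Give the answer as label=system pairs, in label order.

P=root-5, Q=silver ratio, R=2:1

P = 2745/1227 ≈ 2.237 → root-5 (2.236)
Q = 3222/1338 ≈ 2.408 → silver ratio (2.414)
R = 704/350 ≈ 2.011 → 2:1 (2.000)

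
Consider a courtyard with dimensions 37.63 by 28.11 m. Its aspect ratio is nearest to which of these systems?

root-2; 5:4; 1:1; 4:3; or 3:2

4:3

Ratio = 37.63 / 28.11 ≈ 1.339.
Distances: root-2 1.414 (Δ 0.075); 5:4 1.250 (Δ 0.089); 1:1 1.000 (Δ 0.339); 4:3 1.333 (Δ 0.006); 3:2 1.500 (Δ 0.161).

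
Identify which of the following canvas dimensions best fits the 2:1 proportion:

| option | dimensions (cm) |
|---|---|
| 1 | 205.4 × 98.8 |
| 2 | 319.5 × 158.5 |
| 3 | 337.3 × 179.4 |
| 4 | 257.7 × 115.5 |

Target 2:1 ≈ 2.000.
1: 2.079 (Δ0.079)  2: 2.016 (Δ0.016)  3: 1.880 (Δ0.120)  4: 2.231 (Δ0.231)

2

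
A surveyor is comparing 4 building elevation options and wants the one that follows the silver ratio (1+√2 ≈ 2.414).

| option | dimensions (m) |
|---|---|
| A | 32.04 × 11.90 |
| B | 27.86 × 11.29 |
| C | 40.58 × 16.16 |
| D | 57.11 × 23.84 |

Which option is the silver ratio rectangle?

Ratios (long/short): A ≈ 2.692; B ≈ 2.468; C ≈ 2.511; D ≈ 2.396.
silver ratio ≈ 2.414; option D is nearest (Δ 0.018).

D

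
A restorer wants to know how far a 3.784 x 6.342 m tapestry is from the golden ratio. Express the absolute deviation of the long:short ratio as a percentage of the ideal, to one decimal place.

Ratio = 6.342 / 3.784 ≈ 1.6760.
Ideal golden ratio ≈ 1.6180. |1.6760 − 1.6180| / 1.6180 ≈ 3.58% → 3.6%.

3.6%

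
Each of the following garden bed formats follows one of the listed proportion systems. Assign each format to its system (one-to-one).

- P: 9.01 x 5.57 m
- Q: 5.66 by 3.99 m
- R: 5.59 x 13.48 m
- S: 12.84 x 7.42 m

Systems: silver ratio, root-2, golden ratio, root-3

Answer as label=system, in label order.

Ratios: P ≈ 1.618; Q ≈ 1.419; R ≈ 2.411; S ≈ 1.730.
Targets: silver ratio ≈ 2.414; root-2 ≈ 1.414; golden ratio ≈ 1.618; root-3 ≈ 1.732.

P=golden ratio, Q=root-2, R=silver ratio, S=root-3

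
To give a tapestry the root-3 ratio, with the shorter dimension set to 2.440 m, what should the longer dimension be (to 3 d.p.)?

root-3 ≈ 1.73205.
Longer side = 2.440 × 1.73205 ≈ 4.22620 → 4.226 m.

4.226 m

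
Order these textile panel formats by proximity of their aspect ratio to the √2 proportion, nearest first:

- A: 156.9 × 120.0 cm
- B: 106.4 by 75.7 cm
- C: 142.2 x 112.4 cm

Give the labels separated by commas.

A: 156.9/120.0 ≈ 1.308 → |1.308 − 1.414| = 0.106
B: 106.4/75.7 ≈ 1.406 → |1.406 − 1.414| = 0.008
C: 142.2/112.4 ≈ 1.265 → |1.265 − 1.414| = 0.149

B, A, C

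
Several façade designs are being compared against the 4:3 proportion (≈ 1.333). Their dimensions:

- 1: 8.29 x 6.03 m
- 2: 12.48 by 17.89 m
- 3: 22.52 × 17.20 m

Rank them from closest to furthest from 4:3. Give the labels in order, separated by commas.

1: 8.29/6.03 ≈ 1.375 → |1.375 − 1.333| = 0.042
2: 17.89/12.48 ≈ 1.433 → |1.433 − 1.333| = 0.100
3: 22.52/17.20 ≈ 1.309 → |1.309 − 1.333| = 0.024

3, 1, 2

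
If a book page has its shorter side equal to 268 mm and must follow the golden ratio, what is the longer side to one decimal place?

433.6 mm

golden ratio ≈ 1.61803.
Longer side = 268 × 1.61803 ≈ 433.632 → 433.6 mm.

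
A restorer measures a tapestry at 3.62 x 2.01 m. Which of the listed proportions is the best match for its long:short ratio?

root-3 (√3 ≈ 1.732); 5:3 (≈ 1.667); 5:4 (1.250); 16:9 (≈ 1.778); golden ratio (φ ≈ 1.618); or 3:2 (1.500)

16:9

3.62/2.01 ≈ 1.801. Nearest candidates are 16:9 (1.778, off by 0.023) and root-3 (1.732, off by 0.069).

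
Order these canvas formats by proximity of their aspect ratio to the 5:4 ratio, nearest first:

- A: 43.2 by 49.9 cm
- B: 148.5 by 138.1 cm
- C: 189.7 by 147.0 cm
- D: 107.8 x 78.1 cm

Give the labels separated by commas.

A: 49.9/43.2 ≈ 1.155 → |1.155 − 1.250| = 0.095
B: 148.5/138.1 ≈ 1.075 → |1.075 − 1.250| = 0.175
C: 189.7/147.0 ≈ 1.290 → |1.290 − 1.250| = 0.040
D: 107.8/78.1 ≈ 1.380 → |1.380 − 1.250| = 0.130

C, A, D, B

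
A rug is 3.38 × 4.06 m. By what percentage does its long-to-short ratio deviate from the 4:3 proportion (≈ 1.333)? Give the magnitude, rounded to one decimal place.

Ratio = 4.06 / 3.38 ≈ 1.2012.
Ideal 4:3 ≈ 1.3333. |1.2012 − 1.3333| / 1.3333 ≈ 9.91% → 9.9%.

9.9%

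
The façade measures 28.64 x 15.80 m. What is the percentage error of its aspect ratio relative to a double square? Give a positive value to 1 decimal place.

9.4%

Ratio = 28.64 / 15.80 ≈ 1.8127.
Ideal 2:1 = 2.0000. |1.8127 − 2.0000| / 2.0000 ≈ 9.37% → 9.4%.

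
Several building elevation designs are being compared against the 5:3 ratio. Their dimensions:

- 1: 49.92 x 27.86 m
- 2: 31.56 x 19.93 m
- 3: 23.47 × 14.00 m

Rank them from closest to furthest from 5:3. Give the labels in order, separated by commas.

3, 2, 1

1: 49.92/27.86 ≈ 1.792 → |1.792 − 1.667| = 0.125
2: 31.56/19.93 ≈ 1.584 → |1.584 − 1.667| = 0.083
3: 23.47/14.00 ≈ 1.676 → |1.676 − 1.667| = 0.009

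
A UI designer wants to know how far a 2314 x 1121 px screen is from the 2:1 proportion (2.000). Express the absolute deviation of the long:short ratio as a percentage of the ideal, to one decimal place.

Ratio = 2314 / 1121 ≈ 2.0642.
Ideal 2:1 = 2.0000. |2.0642 − 2.0000| / 2.0000 ≈ 3.21% → 3.2%.

3.2%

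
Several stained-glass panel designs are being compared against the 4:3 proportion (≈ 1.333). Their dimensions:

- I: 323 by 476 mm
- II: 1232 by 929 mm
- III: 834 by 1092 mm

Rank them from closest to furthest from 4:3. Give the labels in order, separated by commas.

II, III, I

Ratios: I = 476 / 323 ≈ 1.474; II = 1232 / 929 ≈ 1.326; III = 1092 / 834 ≈ 1.309.
|Δ from 1.333|: I 0.141; II 0.007; III 0.024.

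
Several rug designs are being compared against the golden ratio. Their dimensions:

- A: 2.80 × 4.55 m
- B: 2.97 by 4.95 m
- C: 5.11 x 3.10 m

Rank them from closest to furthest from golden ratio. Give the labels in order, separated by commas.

A: 4.55/2.80 ≈ 1.625 → |1.625 − 1.618| = 0.007
B: 4.95/2.97 ≈ 1.667 → |1.667 − 1.618| = 0.049
C: 5.11/3.10 ≈ 1.648 → |1.648 − 1.618| = 0.030

A, C, B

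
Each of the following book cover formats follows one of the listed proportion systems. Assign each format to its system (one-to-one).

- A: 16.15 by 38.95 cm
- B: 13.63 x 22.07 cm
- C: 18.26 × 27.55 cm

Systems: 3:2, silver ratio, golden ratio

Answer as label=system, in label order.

A=silver ratio, B=golden ratio, C=3:2

Ratios: A ≈ 2.412; B ≈ 1.619; C ≈ 1.509.
Targets: 3:2 ≈ 1.500; silver ratio ≈ 2.414; golden ratio ≈ 1.618.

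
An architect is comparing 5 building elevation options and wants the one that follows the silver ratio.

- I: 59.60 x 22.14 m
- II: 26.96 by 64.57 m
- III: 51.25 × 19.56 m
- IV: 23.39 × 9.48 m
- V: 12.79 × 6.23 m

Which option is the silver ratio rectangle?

II

Target silver ratio ≈ 2.414.
I: 2.692 (Δ0.278)  II: 2.395 (Δ0.019)  III: 2.620 (Δ0.206)  IV: 2.467 (Δ0.053)  V: 2.053 (Δ0.361)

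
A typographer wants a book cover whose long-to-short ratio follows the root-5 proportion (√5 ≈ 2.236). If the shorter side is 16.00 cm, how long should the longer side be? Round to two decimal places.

35.78 cm

root-5 ≈ 2.23607.
Longer side = 16.00 × 2.23607 ≈ 35.7771 → 35.78 cm.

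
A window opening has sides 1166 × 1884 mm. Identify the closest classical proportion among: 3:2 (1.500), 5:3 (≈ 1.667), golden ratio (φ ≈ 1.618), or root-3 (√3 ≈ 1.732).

golden ratio

1884/1166 ≈ 1.616. Nearest candidates are golden ratio (1.618, off by 0.002) and 5:3 (1.667, off by 0.051).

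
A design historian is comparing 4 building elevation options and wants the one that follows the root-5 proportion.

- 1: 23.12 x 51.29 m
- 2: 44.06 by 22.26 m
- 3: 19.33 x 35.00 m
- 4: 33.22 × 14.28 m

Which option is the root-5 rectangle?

1

Target root-5 ≈ 2.236.
1: 2.218 (Δ0.018)  2: 1.979 (Δ0.257)  3: 1.811 (Δ0.425)  4: 2.326 (Δ0.090)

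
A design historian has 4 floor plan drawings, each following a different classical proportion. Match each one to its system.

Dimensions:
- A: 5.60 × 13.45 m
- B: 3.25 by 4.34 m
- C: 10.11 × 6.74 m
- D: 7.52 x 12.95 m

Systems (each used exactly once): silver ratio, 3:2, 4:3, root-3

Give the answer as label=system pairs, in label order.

A=silver ratio, B=4:3, C=3:2, D=root-3

Ratios: A ≈ 2.402; B ≈ 1.335; C ≈ 1.500; D ≈ 1.722.
Targets: silver ratio ≈ 2.414; 3:2 ≈ 1.500; 4:3 ≈ 1.333; root-3 ≈ 1.732.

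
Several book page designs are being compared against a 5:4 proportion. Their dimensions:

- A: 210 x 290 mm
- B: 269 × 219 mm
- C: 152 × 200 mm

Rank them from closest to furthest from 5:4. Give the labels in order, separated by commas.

A: 290/210 ≈ 1.381 → |1.381 − 1.250| = 0.131
B: 269/219 ≈ 1.228 → |1.228 − 1.250| = 0.022
C: 200/152 ≈ 1.316 → |1.316 − 1.250| = 0.066

B, C, A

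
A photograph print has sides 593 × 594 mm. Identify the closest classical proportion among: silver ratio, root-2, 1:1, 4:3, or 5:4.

594/593 ≈ 1.002. Nearest candidates are 1:1 (1.000, off by 0.002) and 5:4 (1.250, off by 0.248).

1:1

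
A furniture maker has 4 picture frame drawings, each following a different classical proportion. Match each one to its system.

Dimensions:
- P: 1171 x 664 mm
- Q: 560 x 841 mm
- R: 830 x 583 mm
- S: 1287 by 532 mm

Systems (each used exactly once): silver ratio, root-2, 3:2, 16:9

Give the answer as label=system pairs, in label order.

P=16:9, Q=3:2, R=root-2, S=silver ratio

Ratios: P ≈ 1.764; Q ≈ 1.502; R ≈ 1.424; S ≈ 2.419.
Targets: silver ratio ≈ 2.414; root-2 ≈ 1.414; 3:2 ≈ 1.500; 16:9 ≈ 1.778.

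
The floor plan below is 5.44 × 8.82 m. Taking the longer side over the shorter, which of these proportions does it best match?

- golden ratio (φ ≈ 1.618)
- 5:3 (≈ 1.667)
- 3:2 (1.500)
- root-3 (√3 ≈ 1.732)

Ratio = 8.82 / 5.44 ≈ 1.621.
Distances: golden ratio 1.618 (Δ 0.003); 5:3 1.667 (Δ 0.046); 3:2 1.500 (Δ 0.121); root-3 1.732 (Δ 0.111).

golden ratio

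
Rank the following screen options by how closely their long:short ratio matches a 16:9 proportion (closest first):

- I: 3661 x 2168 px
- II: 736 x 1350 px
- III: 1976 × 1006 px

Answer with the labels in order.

I: 3661/2168 ≈ 1.689 → |1.689 − 1.778| = 0.089
II: 1350/736 ≈ 1.834 → |1.834 − 1.778| = 0.056
III: 1976/1006 ≈ 1.964 → |1.964 − 1.778| = 0.186

II, I, III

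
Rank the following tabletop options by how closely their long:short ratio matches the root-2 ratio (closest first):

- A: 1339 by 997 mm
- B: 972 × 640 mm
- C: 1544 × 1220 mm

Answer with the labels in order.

A, B, C

A: 1339/997 ≈ 1.343 → |1.343 − 1.414| = 0.071
B: 972/640 ≈ 1.519 → |1.519 − 1.414| = 0.105
C: 1544/1220 ≈ 1.266 → |1.266 − 1.414| = 0.148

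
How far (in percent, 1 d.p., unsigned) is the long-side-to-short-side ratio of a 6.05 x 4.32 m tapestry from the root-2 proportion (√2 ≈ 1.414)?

Ratio = 6.05 / 4.32 ≈ 1.4005.
Ideal root-2 ≈ 1.4142. |1.4005 − 1.4142| / 1.4142 ≈ 0.97% → 1.0%.

1.0%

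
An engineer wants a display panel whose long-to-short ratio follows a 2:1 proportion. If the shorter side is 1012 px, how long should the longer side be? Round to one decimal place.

2024.0 px

2:1 = 2.00000.
Longer side = 1012 × 2.00000 ≈ 2024.000 → 2024.0 px.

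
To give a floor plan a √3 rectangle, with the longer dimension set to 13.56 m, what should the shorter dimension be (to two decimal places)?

root-3 ≈ 1.73205.
Shorter side = 13.56 ÷ 1.73205 ≈ 7.8289 → 7.83 m.

7.83 m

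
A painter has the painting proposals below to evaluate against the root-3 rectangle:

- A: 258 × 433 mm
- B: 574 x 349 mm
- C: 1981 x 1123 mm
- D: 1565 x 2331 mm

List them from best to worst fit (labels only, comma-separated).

C, A, B, D

Ratios: A = 433 / 258 ≈ 1.678; B = 574 / 349 ≈ 1.645; C = 1981 / 1123 ≈ 1.764; D = 2331 / 1565 ≈ 1.489.
|Δ from 1.732|: A 0.054; B 0.087; C 0.032; D 0.243.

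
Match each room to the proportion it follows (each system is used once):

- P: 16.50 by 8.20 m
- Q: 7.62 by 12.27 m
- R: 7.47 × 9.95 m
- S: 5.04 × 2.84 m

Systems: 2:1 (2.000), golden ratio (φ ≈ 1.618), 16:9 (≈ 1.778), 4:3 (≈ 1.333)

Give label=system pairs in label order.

Ratios: P ≈ 2.012; Q ≈ 1.610; R ≈ 1.332; S ≈ 1.775.
Targets: 2:1 ≈ 2.000; golden ratio ≈ 1.618; 16:9 ≈ 1.778; 4:3 ≈ 1.333.

P=2:1, Q=golden ratio, R=4:3, S=16:9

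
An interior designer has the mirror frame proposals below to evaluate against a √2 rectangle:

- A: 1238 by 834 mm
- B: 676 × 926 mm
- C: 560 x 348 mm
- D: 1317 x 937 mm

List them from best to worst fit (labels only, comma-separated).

Ratios: A = 1238 / 834 ≈ 1.484; B = 926 / 676 ≈ 1.370; C = 560 / 348 ≈ 1.609; D = 1317 / 937 ≈ 1.406.
|Δ from 1.414|: A 0.070; B 0.044; C 0.195; D 0.008.

D, B, A, C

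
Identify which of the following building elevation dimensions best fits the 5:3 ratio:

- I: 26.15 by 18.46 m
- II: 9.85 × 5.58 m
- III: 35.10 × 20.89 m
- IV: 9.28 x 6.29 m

III

Ratios (long/short): I ≈ 1.417; II ≈ 1.765; III ≈ 1.680; IV ≈ 1.475.
5:3 ≈ 1.667; option III is nearest (Δ 0.013).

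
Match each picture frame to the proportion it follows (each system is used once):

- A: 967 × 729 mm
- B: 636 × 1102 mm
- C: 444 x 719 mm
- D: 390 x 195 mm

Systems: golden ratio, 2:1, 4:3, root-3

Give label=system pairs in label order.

Ratios: A ≈ 1.326; B ≈ 1.733; C ≈ 1.619; D ≈ 2.000.
Targets: golden ratio ≈ 1.618; 2:1 ≈ 2.000; 4:3 ≈ 1.333; root-3 ≈ 1.732.

A=4:3, B=root-3, C=golden ratio, D=2:1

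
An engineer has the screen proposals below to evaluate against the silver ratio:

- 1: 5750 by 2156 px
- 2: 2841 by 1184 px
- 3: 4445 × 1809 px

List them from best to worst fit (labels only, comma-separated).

1: 5750/2156 ≈ 2.667 → |2.667 − 2.414| = 0.253
2: 2841/1184 ≈ 2.399 → |2.399 − 2.414| = 0.015
3: 4445/1809 ≈ 2.457 → |2.457 − 2.414| = 0.043

2, 3, 1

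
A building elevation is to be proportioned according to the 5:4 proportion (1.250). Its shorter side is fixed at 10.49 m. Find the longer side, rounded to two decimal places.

5:4 = 1.25000.
Longer side = 10.49 × 1.25000 ≈ 13.1125 → 13.11 m.

13.11 m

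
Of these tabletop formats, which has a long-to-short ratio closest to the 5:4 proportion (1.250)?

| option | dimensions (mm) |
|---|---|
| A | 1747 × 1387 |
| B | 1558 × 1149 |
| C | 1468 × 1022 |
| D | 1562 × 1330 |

Ratios (long/short): A ≈ 1.260; B ≈ 1.356; C ≈ 1.436; D ≈ 1.174.
5:4 ≈ 1.250; option A is nearest (Δ 0.010).

A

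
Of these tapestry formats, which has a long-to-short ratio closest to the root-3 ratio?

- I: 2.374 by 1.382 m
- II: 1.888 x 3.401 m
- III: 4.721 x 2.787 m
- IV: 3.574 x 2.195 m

Target root-3 ≈ 1.732.
I: 1.718 (Δ0.014)  II: 1.801 (Δ0.069)  III: 1.694 (Δ0.038)  IV: 1.628 (Δ0.104)

I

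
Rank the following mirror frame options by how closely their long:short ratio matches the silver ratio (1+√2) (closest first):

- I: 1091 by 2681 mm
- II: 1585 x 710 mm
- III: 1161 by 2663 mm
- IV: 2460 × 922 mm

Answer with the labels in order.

I, III, II, IV

Ratios: I = 2681 / 1091 ≈ 2.457; II = 1585 / 710 ≈ 2.232; III = 2663 / 1161 ≈ 2.294; IV = 2460 / 922 ≈ 2.668.
|Δ from 2.414|: I 0.043; II 0.182; III 0.120; IV 0.254.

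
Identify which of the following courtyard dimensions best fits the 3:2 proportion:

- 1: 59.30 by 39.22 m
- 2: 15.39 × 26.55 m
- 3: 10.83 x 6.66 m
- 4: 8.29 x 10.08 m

1

Ratios (long/short): 1 ≈ 1.512; 2 ≈ 1.725; 3 ≈ 1.626; 4 ≈ 1.216.
3:2 ≈ 1.500; option 1 is nearest (Δ 0.012).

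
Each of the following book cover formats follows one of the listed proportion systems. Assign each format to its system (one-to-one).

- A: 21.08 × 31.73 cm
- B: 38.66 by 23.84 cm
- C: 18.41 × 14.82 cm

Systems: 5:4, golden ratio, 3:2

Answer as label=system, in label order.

A=3:2, B=golden ratio, C=5:4

Ratios: A ≈ 1.505; B ≈ 1.622; C ≈ 1.242.
Targets: 5:4 ≈ 1.250; golden ratio ≈ 1.618; 3:2 ≈ 1.500.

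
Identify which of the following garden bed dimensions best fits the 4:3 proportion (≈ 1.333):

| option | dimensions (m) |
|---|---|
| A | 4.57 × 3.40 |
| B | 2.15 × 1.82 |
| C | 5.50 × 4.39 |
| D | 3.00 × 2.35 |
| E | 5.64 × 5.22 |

Target 4:3 ≈ 1.333.
A: 1.344 (Δ0.011)  B: 1.181 (Δ0.152)  C: 1.253 (Δ0.080)  D: 1.277 (Δ0.056)  E: 1.080 (Δ0.253)

A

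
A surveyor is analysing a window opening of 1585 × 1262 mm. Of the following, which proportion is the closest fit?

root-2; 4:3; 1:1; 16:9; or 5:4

Ratio = 1585 / 1262 ≈ 1.256.
Distances: root-2 1.414 (Δ 0.158); 4:3 1.333 (Δ 0.077); 1:1 1.000 (Δ 0.256); 16:9 1.778 (Δ 0.522); 5:4 1.250 (Δ 0.006).

5:4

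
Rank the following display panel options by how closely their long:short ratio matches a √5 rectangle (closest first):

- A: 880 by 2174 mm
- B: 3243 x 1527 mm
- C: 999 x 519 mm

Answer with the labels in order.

B, A, C

Ratios: A = 2174 / 880 ≈ 2.470; B = 3243 / 1527 ≈ 2.124; C = 999 / 519 ≈ 1.925.
|Δ from 2.236|: A 0.234; B 0.112; C 0.311.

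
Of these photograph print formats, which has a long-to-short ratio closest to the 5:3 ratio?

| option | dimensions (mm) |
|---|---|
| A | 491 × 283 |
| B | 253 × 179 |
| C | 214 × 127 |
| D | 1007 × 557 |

Ratios (long/short): A ≈ 1.735; B ≈ 1.413; C ≈ 1.685; D ≈ 1.808.
5:3 ≈ 1.667; option C is nearest (Δ 0.018).

C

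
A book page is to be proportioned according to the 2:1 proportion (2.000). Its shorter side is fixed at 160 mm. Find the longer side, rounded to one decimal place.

2:1 = 2.00000.
Longer side = 160 × 2.00000 ≈ 320.000 → 320.0 mm.

320.0 mm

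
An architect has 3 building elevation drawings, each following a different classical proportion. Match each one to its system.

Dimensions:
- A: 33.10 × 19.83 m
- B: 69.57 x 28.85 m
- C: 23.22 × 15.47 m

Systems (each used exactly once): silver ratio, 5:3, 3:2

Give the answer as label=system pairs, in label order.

A=5:3, B=silver ratio, C=3:2

A = 33.10/19.83 ≈ 1.669 → 5:3 (1.667)
B = 69.57/28.85 ≈ 2.411 → silver ratio (2.414)
C = 23.22/15.47 ≈ 1.501 → 3:2 (1.500)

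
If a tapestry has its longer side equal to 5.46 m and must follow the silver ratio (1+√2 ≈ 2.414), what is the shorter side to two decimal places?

2.26 m

silver ratio ≈ 2.41421.
Shorter side = 5.46 ÷ 2.41421 ≈ 2.2616 → 2.26 m.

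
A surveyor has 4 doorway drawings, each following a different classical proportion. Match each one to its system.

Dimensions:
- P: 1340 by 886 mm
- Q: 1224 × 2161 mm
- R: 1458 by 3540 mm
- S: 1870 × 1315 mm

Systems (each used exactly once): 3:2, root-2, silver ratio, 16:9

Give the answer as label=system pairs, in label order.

P=3:2, Q=16:9, R=silver ratio, S=root-2

P = 1340/886 ≈ 1.512 → 3:2 (1.500)
Q = 2161/1224 ≈ 1.766 → 16:9 (1.778)
R = 3540/1458 ≈ 2.428 → silver ratio (2.414)
S = 1870/1315 ≈ 1.422 → root-2 (1.414)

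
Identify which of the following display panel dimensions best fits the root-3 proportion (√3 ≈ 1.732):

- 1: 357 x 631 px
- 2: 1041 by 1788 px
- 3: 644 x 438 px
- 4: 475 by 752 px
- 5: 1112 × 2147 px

Ratios (long/short): 1 ≈ 1.768; 2 ≈ 1.718; 3 ≈ 1.470; 4 ≈ 1.583; 5 ≈ 1.931.
root-3 ≈ 1.732; option 2 is nearest (Δ 0.014).

2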